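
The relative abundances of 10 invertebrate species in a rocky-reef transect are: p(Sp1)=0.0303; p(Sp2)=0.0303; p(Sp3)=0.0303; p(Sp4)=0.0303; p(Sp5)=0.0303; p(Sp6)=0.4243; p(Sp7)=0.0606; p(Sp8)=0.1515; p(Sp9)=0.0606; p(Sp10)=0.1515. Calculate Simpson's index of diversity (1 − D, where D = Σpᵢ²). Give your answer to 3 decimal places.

D = 0.0303² + 0.0303² + 0.0303² + 0.0303² + 0.0303² + 0.4243² + 0.0606² + 0.1515² + 0.0606² + 0.1515² = 0.00092 + 0.00092 + 0.00092 + 0.00092 + 0.00092 + 0.18003 + 0.00367 + 0.02295 + 0.00367 + 0.02295 = 0.23787 (working shown to 5 dp, full precision carried).
So 1 − D = 0.76213, i.e. 0.762 to 3 decimal places.

0.762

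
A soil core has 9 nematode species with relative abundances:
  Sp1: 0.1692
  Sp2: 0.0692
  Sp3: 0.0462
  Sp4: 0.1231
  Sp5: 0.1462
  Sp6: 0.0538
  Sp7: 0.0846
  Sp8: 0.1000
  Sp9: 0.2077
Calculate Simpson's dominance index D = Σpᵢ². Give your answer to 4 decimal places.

0.1353

D = 0.1692² + 0.0692² + 0.0462² + 0.1231² + 0.1462² + 0.0538² + 0.0846² + 0.1² + 0.2077² = 0.028629 + 0.004789 + 0.002134 + 0.015154 + 0.021374 + 0.002894 + 0.007157 + 0.010000 + 0.043139 = 0.135271 (working shown to 6 dp, full precision carried).
To 4 decimal places, D = 0.1353.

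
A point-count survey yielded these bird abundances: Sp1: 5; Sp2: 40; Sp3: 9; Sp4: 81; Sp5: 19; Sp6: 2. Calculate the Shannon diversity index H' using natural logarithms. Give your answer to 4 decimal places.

1.2764

Total N = 5+40+9+81+19+2 = 156, so the proportions are 0.032051, 0.25641, 0.057692, 0.519231, 0.121795, 0.012821 (working shown to 6 dp, full precision carried).
Each pᵢ ln pᵢ term: 0.032051×(-3.440418)=-0.110270, 0.25641×(-1.360977)=-0.348968, 0.057692×(-2.852631)=-0.164575, 0.519231×(-0.655407)=-0.340307, 0.121795×(-2.105417)=-0.256429, 0.012821×(-4.356709)=-0.055855.
Sum = -1.276405, so H' = 1.2764.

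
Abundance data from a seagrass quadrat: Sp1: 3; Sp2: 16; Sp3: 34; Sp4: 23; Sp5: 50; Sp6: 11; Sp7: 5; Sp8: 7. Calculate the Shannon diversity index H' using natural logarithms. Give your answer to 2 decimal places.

Total N = 3+16+34+23+50+11+5+7 = 149, so the proportions are 0.0201, 0.1074, 0.2282, 0.1544, 0.3356, 0.0738, 0.0336, 0.047 (working shown to 4 dp, full precision carried).
Each pᵢ ln pᵢ term: 0.0201×(-3.9053)=-0.0786, 0.1074×(-2.2314)=-0.2396, 0.2282×(-1.4776)=-0.3372, 0.1544×(-1.8685)=-0.2884, 0.3356×(-1.0919)=-0.3664, 0.0738×(-2.6061)=-0.1924, 0.0336×(-3.3945)=-0.1139, 0.047×(-3.0580)=-0.1437.
Sum = -1.7602, so H' = 1.76.

1.76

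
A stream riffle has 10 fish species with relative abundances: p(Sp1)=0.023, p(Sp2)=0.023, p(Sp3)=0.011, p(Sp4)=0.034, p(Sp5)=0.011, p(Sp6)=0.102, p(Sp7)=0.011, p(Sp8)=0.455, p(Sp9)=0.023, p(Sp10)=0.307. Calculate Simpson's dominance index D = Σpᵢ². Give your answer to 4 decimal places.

D = 0.023² + 0.023² + 0.011² + 0.034² + 0.011² + 0.102² + 0.011² + 0.455² + 0.023² + 0.307² = 0.000529 + 0.000529 + 0.000121 + 0.001156 + 0.000121 + 0.010404 + 0.000121 + 0.207025 + 0.000529 + 0.094249 = 0.314784 (working shown to 6 dp, full precision carried).
To 4 decimal places, D = 0.3148.

0.3148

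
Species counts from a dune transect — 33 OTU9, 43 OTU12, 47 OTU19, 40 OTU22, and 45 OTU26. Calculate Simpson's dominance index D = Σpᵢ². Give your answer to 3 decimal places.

0.203

Total N = 33+43+47+40+45 = 208, so the proportions are 0.15865, 0.20673, 0.22596, 0.19231, 0.21635 (working shown to 5 dp, full precision carried).
D = 0.15865² + 0.20673² + 0.22596² + 0.19231² + 0.21635² = 0.02517 + 0.04274 + 0.05106 + 0.03698 + 0.04681 = 0.20276.
To 3 decimal places, D = 0.203.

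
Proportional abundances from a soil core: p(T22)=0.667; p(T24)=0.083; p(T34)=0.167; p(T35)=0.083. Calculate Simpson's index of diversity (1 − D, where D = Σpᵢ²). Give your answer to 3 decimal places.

0.513

D = 0.667² + 0.083² + 0.167² + 0.083² = 0.44489 + 0.00689 + 0.02789 + 0.00689 = 0.48656 (working shown to 5 dp, full precision carried).
So 1 − D = 0.51344, i.e. 0.513 to 3 decimal places.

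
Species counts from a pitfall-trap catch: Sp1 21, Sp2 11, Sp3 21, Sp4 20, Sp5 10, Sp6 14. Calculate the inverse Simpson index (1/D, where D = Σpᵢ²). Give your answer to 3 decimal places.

5.538

Total N = 21+11+21+20+10+14 = 97, so the proportions are 0.2164948, 0.1134021, 0.2164948, 0.2061856, 0.1030928, 0.1443299 (working shown to 7 dp, full precision carried).
D = 0.2164948² + 0.1134021² + 0.2164948² + 0.2061856² + 0.1030928² + 0.1443299² = 0.0468700 + 0.0128600 + 0.0468700 + 0.0425125 + 0.0106281 + 0.0208311 = 0.1805718.
So 1/D = 5.53796, i.e. 5.538 to 3 decimal places.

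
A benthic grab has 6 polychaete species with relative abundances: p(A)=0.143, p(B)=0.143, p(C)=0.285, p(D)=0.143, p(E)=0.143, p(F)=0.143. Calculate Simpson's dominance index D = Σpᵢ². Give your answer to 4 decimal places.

0.1835

D = 0.143² + 0.143² + 0.285² + 0.143² + 0.143² + 0.143² = 0.020449 + 0.020449 + 0.081225 + 0.020449 + 0.020449 + 0.020449 = 0.183470 (working shown to 6 dp, full precision carried).
To 4 decimal places, D = 0.1835.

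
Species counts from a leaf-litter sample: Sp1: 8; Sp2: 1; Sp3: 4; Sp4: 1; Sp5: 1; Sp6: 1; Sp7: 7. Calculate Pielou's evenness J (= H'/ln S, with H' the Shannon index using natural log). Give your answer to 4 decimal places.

0.8114

Total N = 8+1+4+1+1+1+7 = 23, so the proportions are 0.347826, 0.043478, 0.173913, 0.043478, 0.043478, 0.043478, 0.304348 (working shown to 6 dp, full precision carried).
H' = −Σ pᵢ ln pᵢ = −((-0.367323) + (-0.136326) + (-0.304209) + (-0.136326) + (-0.136326) + (-0.136326) + (-0.362047)) = 1.578882.
With S = 7 species, ln S = 1.945910, so J = 1.578882/1.945910 = 0.811385, i.e. 0.8114 to 4 decimal places.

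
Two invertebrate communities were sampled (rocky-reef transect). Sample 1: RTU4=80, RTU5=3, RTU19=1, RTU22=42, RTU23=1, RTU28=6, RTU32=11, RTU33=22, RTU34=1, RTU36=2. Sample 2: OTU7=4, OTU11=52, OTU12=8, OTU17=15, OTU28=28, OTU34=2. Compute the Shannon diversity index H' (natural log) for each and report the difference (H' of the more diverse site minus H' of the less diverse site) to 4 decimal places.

0.1154

Sample 1: N=169, proportions 0.473373, 0.017751, 0.005917, 0.248521, 0.005917, 0.035503, 0.065089, 0.130178, 0.005917, 0.011834, giving H' = 1.476900 (working shown to 6 dp, full precision carried).
Sample 2: N=109, proportions 0.036697, 0.477064, 0.073394, 0.137615, 0.256881, 0.018349, giving H' = 1.361493.
Difference = |1.476900 − 1.361493| = 0.115407, i.e. 0.1154 to 4 decimal places.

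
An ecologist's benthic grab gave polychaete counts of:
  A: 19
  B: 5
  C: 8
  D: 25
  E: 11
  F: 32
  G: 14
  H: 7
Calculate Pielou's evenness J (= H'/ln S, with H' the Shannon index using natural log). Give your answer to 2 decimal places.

Total N = 19+5+8+25+11+32+14+7 = 121, so the proportions are 0.157, 0.0413, 0.0661, 0.2066, 0.0909, 0.2645, 0.1157, 0.0579 (working shown to 4 dp, full precision carried).
H' = −Σ pᵢ ln pᵢ = −((-0.2907) + (-0.1317) + (-0.1796) + (-0.3258) + (-0.2180) + (-0.3517) + (-0.2495) + (-0.1649)) = 1.9119.
With S = 8 species, ln S = 2.0794, so J = 1.9119/2.0794 = 0.9194, i.e. 0.92 to 2 decimal places.

0.92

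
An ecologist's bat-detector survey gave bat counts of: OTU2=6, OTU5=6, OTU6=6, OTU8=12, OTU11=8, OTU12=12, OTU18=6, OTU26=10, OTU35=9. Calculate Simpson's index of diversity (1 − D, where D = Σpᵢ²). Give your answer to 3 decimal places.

Total N = 6+6+6+12+8+12+6+10+9 = 75, so the proportions are 0.08, 0.08, 0.08, 0.16, 0.10667, 0.16, 0.08, 0.13333, 0.12 (working shown to 5 dp, full precision carried).
D = 0.08² + 0.08² + 0.08² + 0.16² + 0.10667² + 0.16² + 0.08² + 0.13333² + 0.12² = 0.00640 + 0.00640 + 0.00640 + 0.02560 + 0.01138 + 0.02560 + 0.00640 + 0.01778 + 0.01440 = 0.12036.
So 1 − D = 0.87964, i.e. 0.880 to 3 decimal places.

0.880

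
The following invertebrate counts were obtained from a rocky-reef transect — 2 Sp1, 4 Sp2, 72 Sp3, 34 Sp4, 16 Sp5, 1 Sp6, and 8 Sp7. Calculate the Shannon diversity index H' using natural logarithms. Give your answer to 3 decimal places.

1.301

Total N = 2+4+72+34+16+1+8 = 137, so the proportions are 0.0146, 0.0292, 0.52555, 0.24818, 0.11679, 0.0073, 0.05839 (working shown to 5 dp, full precision carried).
Each pᵢ ln pᵢ term: 0.0146×(-4.22683)=-0.06171, 0.0292×(-3.53369)=-0.10317, 0.52555×(-0.64331)=-0.33809, 0.24818×(-1.39362)=-0.34586, 0.11679×(-2.14739)=-0.25079, 0.0073×(-4.91998)=-0.03591, 0.05839×(-2.84054)=-0.16587.
Sum = -1.30141, so H' = 1.301.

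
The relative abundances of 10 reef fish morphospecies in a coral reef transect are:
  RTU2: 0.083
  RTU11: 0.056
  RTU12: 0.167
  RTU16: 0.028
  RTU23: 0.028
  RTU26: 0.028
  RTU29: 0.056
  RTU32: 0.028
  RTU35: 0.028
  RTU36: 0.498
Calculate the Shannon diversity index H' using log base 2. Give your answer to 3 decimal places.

Each pᵢ log₂ pᵢ term (working shown to 5 dp, full precision carried): 0.083×(-3.59074)=-0.29803, 0.056×(-4.15843)=-0.23287, 0.167×(-2.58208)=-0.43121, 0.028×(-5.15843)=-0.14444, 0.028×(-5.15843)=-0.14444, 0.028×(-5.15843)=-0.14444, 0.056×(-4.15843)=-0.23287, 0.028×(-5.15843)=-0.14444, 0.028×(-5.15843)=-0.14444, 0.498×(-1.00578)=-0.50088.
Sum = -2.41804, so H' = 2.418.

2.418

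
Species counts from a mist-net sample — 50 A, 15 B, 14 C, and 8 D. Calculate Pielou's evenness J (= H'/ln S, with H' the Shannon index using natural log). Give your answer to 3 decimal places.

Total N = 50+15+14+8 = 87, so the proportions are 0.57471, 0.17241, 0.16092, 0.09195 (working shown to 5 dp, full precision carried).
H' = −Σ pᵢ ln pᵢ = −((-0.31832) + (-0.30308) + (-0.29398) + (-0.21945)) = 1.13482.
With S = 4 species, ln S = 1.38629, so J = 1.13482/1.38629 = 0.81860, i.e. 0.819 to 3 decimal places.

0.819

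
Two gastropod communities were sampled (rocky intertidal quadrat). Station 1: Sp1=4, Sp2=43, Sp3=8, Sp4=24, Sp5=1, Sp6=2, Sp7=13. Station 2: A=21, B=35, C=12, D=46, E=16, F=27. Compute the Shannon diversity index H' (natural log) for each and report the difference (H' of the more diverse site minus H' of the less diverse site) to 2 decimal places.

0.25

Station 1: N=95, proportions 0.0421, 0.4526, 0.0842, 0.2526, 0.0105, 0.0211, 0.1368, giving H' = 1.4495 (working shown to 4 dp, full precision carried).
Station 2: N=157, proportions 0.1338, 0.2229, 0.0764, 0.293, 0.1019, 0.172, giving H' = 1.6954.
Difference = |1.4495 − 1.6954| = 0.2459, i.e. 0.25 to 2 decimal places.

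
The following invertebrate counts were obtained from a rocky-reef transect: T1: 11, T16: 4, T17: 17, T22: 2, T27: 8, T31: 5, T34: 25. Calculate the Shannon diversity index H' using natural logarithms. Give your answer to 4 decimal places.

1.6846

Total N = 11+4+17+2+8+5+25 = 72, so the proportions are 0.152778, 0.055556, 0.236111, 0.027778, 0.111111, 0.069444, 0.347222 (working shown to 6 dp, full precision carried).
Each pᵢ ln pᵢ term: 0.152778×(-1.878771)=-0.287034, 0.055556×(-2.890372)=-0.160576, 0.236111×(-1.443453)=-0.340815, 0.027778×(-3.583519)=-0.099542, 0.111111×(-2.197225)=-0.244136, 0.069444×(-2.667228)=-0.185224, 0.347222×(-1.057790)=-0.367288.
Sum = -1.684617, so H' = 1.6846.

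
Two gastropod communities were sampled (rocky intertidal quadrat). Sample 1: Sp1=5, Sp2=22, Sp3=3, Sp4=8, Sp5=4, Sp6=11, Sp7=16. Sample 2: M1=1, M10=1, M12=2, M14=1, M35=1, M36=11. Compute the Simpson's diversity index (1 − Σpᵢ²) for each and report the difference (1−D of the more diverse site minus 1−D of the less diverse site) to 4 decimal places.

0.2416

Sample 1: N=69, proportions 0.072464, 0.318841, 0.043478, 0.115942, 0.057971, 0.15942, 0.231884, giving 1−D = 0.795211 (working shown to 6 dp, full precision carried).
Sample 2: N=17, proportions 0.058824, 0.058824, 0.117647, 0.058824, 0.058824, 0.647059, giving 1−D = 0.553633.
Difference = |0.795211 − 0.553633| = 0.241578, i.e. 0.2416 to 4 decimal places.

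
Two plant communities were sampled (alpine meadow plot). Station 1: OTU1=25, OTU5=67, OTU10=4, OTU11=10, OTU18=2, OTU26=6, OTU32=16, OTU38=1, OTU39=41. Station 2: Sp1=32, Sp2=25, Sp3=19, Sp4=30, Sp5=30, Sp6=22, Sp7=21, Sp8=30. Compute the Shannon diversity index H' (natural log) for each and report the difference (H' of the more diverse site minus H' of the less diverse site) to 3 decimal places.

Station 1: N=172, proportions 0.14535, 0.38953, 0.02326, 0.05814, 0.01163, 0.03488, 0.09302, 0.00581, 0.23837, giving H' = 1.66196 (working shown to 5 dp, full precision carried).
Station 2: N=209, proportions 0.15311, 0.11962, 0.09091, 0.14354, 0.14354, 0.10526, 0.10048, 0.14354, giving H' = 2.06307.
Difference = |1.66196 − 2.06307| = 0.40111, i.e. 0.401 to 3 decimal places.

0.401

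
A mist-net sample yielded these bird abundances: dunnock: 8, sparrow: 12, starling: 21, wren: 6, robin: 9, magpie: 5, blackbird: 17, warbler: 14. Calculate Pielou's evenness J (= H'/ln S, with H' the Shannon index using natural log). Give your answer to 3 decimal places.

0.951

Total N = 8+12+21+6+9+5+17+14 = 92, so the proportions are 0.08696, 0.13043, 0.22826, 0.06522, 0.09783, 0.05435, 0.18478, 0.15217 (working shown to 5 dp, full precision carried).
H' = −Σ pᵢ ln pᵢ = −((-0.21238) + (-0.26568) + (-0.33720) + (-0.17805) + (-0.22740) + (-0.15828) + (-0.31202) + (-0.28650)) = 1.97751.
With S = 8 species, ln S = 2.07944, so J = 1.97751/2.07944 = 0.95098, i.e. 0.951 to 3 decimal places.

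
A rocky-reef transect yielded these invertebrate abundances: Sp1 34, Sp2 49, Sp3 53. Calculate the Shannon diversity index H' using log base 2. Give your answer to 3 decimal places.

Total N = 34+49+53 = 136, so the proportions are 0.25, 0.36029, 0.38971 (working shown to 5 dp, full precision carried).
Each pᵢ log₂ pᵢ term: 0.25×(-2.00000)=-0.50000, 0.36029×(-1.47275)=-0.53062, 0.38971×(-1.35954)=-0.52982.
Sum = -1.56045, so H' = 1.560.

1.560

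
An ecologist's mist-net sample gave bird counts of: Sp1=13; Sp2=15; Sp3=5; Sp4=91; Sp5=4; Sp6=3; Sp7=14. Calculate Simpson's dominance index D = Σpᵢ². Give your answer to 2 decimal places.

Total N = 13+15+5+91+4+3+14 = 145, so the proportions are 0.0897, 0.1034, 0.0345, 0.6276, 0.0276, 0.0207, 0.0966 (working shown to 4 dp, full precision carried).
D = 0.0897² + 0.1034² + 0.0345² + 0.6276² + 0.0276² + 0.0207² + 0.0966² = 0.0080 + 0.0107 + 0.0012 + 0.3939 + 0.0008 + 0.0004 + 0.0093 = 0.4243.
To 2 decimal places, D = 0.42.

0.42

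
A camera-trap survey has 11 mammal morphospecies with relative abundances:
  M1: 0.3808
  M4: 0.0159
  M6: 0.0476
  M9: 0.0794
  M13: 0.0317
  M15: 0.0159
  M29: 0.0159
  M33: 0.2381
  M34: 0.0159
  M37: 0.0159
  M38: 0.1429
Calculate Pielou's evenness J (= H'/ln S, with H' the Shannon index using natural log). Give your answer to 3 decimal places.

0.739

H' = −Σ pᵢ ln pᵢ = −((-0.36766) + (-0.06585) + (-0.14494) + (-0.20114) + (-0.10941) + (-0.06585) + (-0.06585) + (-0.34169) + (-0.06585) + (-0.06585) + (-0.27803)) = 1.77211 (working shown to 5 dp, full precision carried).
With S = 11 species, ln S = 2.39790, so J = 1.77211/2.39790 = 0.73903, i.e. 0.739 to 3 decimal places.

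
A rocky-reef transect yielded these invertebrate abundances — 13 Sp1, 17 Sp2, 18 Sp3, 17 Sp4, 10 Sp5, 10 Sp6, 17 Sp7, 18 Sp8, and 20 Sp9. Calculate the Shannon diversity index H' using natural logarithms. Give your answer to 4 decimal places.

2.1712

Total N = 13+17+18+17+10+10+17+18+20 = 140, so the proportions are 0.092857, 0.121429, 0.128571, 0.121429, 0.071429, 0.071429, 0.121429, 0.128571, 0.142857 (working shown to 6 dp, full precision carried).
Each pᵢ ln pᵢ term: 0.092857×(-2.376693)=-0.220693, 0.121429×(-2.108429)=-0.256024, 0.128571×(-2.051271)=-0.263735, 0.121429×(-2.108429)=-0.256024, 0.071429×(-2.639057)=-0.188504, 0.071429×(-2.639057)=-0.188504, 0.121429×(-2.108429)=-0.256024, 0.128571×(-2.051271)=-0.263735, 0.142857×(-1.945910)=-0.277987.
Sum = -2.171228, so H' = 2.1712.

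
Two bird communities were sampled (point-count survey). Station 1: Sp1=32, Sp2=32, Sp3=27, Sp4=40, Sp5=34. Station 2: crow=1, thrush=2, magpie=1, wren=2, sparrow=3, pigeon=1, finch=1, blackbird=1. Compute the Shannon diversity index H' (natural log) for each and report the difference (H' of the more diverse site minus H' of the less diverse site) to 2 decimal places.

Station 1: N=165, proportions 0.1939, 0.1939, 0.1636, 0.2424, 0.2061, giving H' = 1.6014 (working shown to 4 dp, full precision carried).
Station 2: N=12, proportions 0.0833, 0.1667, 0.0833, 0.1667, 0.25, 0.0833, 0.0833, 0.0833, giving H' = 1.9792.
Difference = |1.6014 − 1.9792| = 0.3778, i.e. 0.38 to 2 decimal places.

0.38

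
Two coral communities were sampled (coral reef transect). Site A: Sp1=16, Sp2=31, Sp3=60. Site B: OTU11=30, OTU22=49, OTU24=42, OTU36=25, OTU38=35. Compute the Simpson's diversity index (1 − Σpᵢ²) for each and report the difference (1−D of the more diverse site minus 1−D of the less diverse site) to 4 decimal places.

0.2097

Site A: N=107, proportions 0.149533, 0.28972, 0.560748, giving 1−D = 0.579265 (working shown to 6 dp, full precision carried).
Site B: N=181, proportions 0.165746, 0.270718, 0.232044, 0.138122, 0.19337, giving 1−D = 0.788926.
Difference = |0.579265 − 0.788926| = 0.209661, i.e. 0.2097 to 4 decimal places.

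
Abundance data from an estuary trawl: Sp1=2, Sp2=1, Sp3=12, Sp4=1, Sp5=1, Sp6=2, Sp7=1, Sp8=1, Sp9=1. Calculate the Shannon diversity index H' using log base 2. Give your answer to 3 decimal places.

2.322

Total N = 2+1+12+1+1+2+1+1+1 = 22, so the proportions are 0.09091, 0.04545, 0.54545, 0.04545, 0.04545, 0.09091, 0.04545, 0.04545, 0.04545 (working shown to 5 dp, full precision carried).
Each pᵢ log₂ pᵢ term: 0.09091×(-3.45943)=-0.31449, 0.04545×(-4.45943)=-0.20270, 0.54545×(-0.87447)=-0.47698, 0.04545×(-4.45943)=-0.20270, 0.04545×(-4.45943)=-0.20270, 0.09091×(-3.45943)=-0.31449, 0.04545×(-4.45943)=-0.20270, 0.04545×(-4.45943)=-0.20270, 0.04545×(-4.45943)=-0.20270.
Sum = -2.32218, so H' = 2.322.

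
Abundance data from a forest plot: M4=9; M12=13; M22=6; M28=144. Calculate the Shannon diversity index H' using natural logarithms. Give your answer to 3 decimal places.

Total N = 9+13+6+144 = 172, so the proportions are 0.05233, 0.07558, 0.03488, 0.83721 (working shown to 5 dp, full precision carried).
Each pᵢ ln pᵢ term: 0.05233×(-2.95027)=-0.15437, 0.07558×(-2.58255)=-0.19519, 0.03488×(-3.35574)=-0.11706, 0.83721×(-0.17768)=-0.14876.
Sum = -0.61538, so H' = 0.615.

0.615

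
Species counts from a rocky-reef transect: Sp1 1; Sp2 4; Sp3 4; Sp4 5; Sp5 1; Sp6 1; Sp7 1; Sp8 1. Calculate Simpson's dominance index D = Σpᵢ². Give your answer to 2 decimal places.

0.19

Total N = 1+4+4+5+1+1+1+1 = 18, so the proportions are 0.0556, 0.2222, 0.2222, 0.2778, 0.0556, 0.0556, 0.0556, 0.0556 (working shown to 4 dp, full precision carried).
D = 0.0556² + 0.2222² + 0.2222² + 0.2778² + 0.0556² + 0.0556² + 0.0556² + 0.0556² = 0.0031 + 0.0494 + 0.0494 + 0.0772 + 0.0031 + 0.0031 + 0.0031 + 0.0031 = 0.1914.
To 2 decimal places, D = 0.19.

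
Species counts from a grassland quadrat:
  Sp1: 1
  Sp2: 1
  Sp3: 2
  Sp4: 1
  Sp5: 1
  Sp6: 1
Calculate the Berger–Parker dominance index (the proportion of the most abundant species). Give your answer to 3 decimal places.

0.286

Total N = 1+1+2+1+1+1 = 7, so the proportions are 0.14286, 0.14286, 0.28571, 0.14286, 0.14286, 0.14286 (working shown to 5 dp, full precision carried).
The largest proportion is 0.28571, i.e. d = 0.286 to 3 decimal places.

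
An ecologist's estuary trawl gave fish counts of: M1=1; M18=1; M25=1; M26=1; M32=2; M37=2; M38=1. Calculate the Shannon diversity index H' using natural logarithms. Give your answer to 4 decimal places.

Total N = 1+1+1+1+2+2+1 = 9, so the proportions are 0.111111, 0.111111, 0.111111, 0.111111, 0.222222, 0.222222, 0.111111 (working shown to 6 dp, full precision carried).
Each pᵢ ln pᵢ term: 0.111111×(-2.197225)=-0.244136, 0.111111×(-2.197225)=-0.244136, 0.111111×(-2.197225)=-0.244136, 0.111111×(-2.197225)=-0.244136, 0.222222×(-1.504077)=-0.334239, 0.222222×(-1.504077)=-0.334239, 0.111111×(-2.197225)=-0.244136.
Sum = -1.889159, so H' = 1.8892.

1.8892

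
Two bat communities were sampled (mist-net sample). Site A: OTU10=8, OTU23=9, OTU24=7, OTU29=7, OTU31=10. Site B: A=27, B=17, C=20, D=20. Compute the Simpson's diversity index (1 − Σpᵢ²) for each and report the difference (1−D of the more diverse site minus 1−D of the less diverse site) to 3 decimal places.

Site A: N=41, proportions 0.195122, 0.219512, 0.170732, 0.170732, 0.243902, giving 1−D = 0.795955 (working shown to 6 dp, full precision carried).
Site B: N=84, proportions 0.321429, 0.202381, 0.238095, 0.238095, giving 1−D = 0.742347.
Difference = |0.795955 − 0.742347| = 0.053608, i.e. 0.054 to 3 decimal places.

0.054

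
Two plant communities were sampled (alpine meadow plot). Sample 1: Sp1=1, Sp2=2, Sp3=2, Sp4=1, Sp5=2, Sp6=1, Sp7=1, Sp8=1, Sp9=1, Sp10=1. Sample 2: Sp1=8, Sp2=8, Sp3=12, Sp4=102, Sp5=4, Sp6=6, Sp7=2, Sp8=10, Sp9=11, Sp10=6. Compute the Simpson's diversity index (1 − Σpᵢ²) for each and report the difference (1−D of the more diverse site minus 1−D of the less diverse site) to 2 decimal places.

Sample 1: N=13, proportions 0.07692, 0.15385, 0.15385, 0.07692, 0.15385, 0.07692, 0.07692, 0.07692, 0.07692, 0.07692, giving 1−D = 0.88757 (working shown to 5 dp, full precision carried).
Sample 2: N=169, proportions 0.04734, 0.04734, 0.07101, 0.60355, 0.02367, 0.0355, 0.01183, 0.05917, 0.06509, 0.0355, giving 1−D = 0.61524.
Difference = |0.88757 − 0.61524| = 0.27233, i.e. 0.27 to 2 decimal places.

0.27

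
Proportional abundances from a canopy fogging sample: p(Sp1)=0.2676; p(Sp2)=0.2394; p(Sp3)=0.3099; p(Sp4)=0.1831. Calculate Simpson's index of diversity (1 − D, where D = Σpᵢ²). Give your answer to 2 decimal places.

0.74

D = 0.2676² + 0.2394² + 0.3099² + 0.1831² = 0.0716 + 0.0573 + 0.0960 + 0.0335 = 0.2585 (working shown to 4 dp, full precision carried).
So 1 − D = 0.7415, i.e. 0.74 to 2 decimal places.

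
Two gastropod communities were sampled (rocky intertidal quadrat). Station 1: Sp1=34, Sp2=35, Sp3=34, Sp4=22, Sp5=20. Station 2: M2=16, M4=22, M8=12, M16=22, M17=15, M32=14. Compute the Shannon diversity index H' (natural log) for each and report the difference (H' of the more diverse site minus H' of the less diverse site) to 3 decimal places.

Station 1: N=145, proportions 0.23448, 0.24138, 0.23448, 0.15172, 0.13793, giving H' = 1.58261 (working shown to 5 dp, full precision carried).
Station 2: N=101, proportions 0.15842, 0.21782, 0.11881, 0.21782, 0.14851, 0.13861, giving H' = 1.76607.
Difference = |1.58261 − 1.76607| = 0.18346, i.e. 0.183 to 3 decimal places.

0.183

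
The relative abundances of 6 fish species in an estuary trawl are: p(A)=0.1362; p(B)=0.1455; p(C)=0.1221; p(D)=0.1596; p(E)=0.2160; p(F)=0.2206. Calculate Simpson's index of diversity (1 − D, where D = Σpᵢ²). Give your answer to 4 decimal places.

D = 0.1362² + 0.1455² + 0.1221² + 0.1596² + 0.216² + 0.2206² = 0.018550 + 0.021170 + 0.014908 + 0.025472 + 0.046656 + 0.048664 = 0.175422 (working shown to 6 dp, full precision carried).
So 1 − D = 0.824578, i.e. 0.8246 to 4 decimal places.

0.8246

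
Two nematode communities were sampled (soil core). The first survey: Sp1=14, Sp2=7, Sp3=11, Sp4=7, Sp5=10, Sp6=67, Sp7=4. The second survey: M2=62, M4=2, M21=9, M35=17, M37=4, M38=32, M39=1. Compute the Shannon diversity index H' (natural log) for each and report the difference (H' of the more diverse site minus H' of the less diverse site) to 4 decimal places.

0.0805

The first survey: N=120, proportions 0.116667, 0.058333, 0.091667, 0.058333, 0.083333, 0.558333, 0.033333, giving H' = 1.447060 (working shown to 6 dp, full precision carried).
The second survey: N=127, proportions 0.488189, 0.015748, 0.070866, 0.133858, 0.031496, 0.251969, 0.007874, giving H' = 1.366573.
Difference = |1.447060 − 1.366573| = 0.080487, i.e. 0.0805 to 4 decimal places.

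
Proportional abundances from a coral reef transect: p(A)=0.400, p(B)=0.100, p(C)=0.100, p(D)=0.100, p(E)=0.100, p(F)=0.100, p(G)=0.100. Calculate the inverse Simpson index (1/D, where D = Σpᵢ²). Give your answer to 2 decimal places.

4.55

D = 0.4² + 0.1² + 0.1² + 0.1² + 0.1² + 0.1² + 0.1² = 0.160000 + 0.010000 + 0.010000 + 0.010000 + 0.010000 + 0.010000 + 0.010000 = 0.220000 (working shown to 6 dp, full precision carried).
So 1/D = 4.5455, i.e. 4.55 to 2 decimal places.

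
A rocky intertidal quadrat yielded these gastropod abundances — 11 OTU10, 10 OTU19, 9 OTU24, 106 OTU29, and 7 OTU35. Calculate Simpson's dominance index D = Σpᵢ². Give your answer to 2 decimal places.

Total N = 11+10+9+106+7 = 143, so the proportions are 0.0769, 0.0699, 0.0629, 0.7413, 0.049 (working shown to 4 dp, full precision carried).
D = 0.0769² + 0.0699² + 0.0629² + 0.7413² + 0.049² = 0.0059 + 0.0049 + 0.0040 + 0.5495 + 0.0024 = 0.5666.
To 2 decimal places, D = 0.57.

0.57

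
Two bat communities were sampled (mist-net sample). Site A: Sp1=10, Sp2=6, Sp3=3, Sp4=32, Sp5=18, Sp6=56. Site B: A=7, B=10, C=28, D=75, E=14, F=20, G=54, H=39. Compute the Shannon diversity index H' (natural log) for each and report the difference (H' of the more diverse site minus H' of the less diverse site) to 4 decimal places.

Site A: N=125, proportions 0.08, 0.048, 0.024, 0.256, 0.144, 0.448, giving H' = 1.4249363 (working shown to 7 dp, full precision carried).
Site B: N=247, proportions 0.0283401, 0.0404858, 0.1133603, 0.3036437, 0.0566802, 0.0809717, 0.2186235, 0.1578947, giving H' = 1.8296068.
Difference = |1.4249363 − 1.8296068| = 0.4046705, i.e. 0.4047 to 4 decimal places.

0.4047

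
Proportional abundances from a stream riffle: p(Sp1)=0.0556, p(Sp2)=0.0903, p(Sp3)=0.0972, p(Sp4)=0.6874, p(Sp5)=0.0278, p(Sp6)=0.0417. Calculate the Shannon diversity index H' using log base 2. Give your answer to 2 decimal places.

Each pᵢ log₂ pᵢ term (working shown to 4 dp, full precision carried): 0.0556×(-4.1688)=-0.2318, 0.0903×(-3.4691)=-0.3133, 0.0972×(-3.3629)=-0.3269, 0.6874×(-0.5408)=-0.3717, 0.0278×(-5.1688)=-0.1437, 0.0417×(-4.5838)=-0.1911.
Sum = -1.5785, so H' = 1.58.

1.58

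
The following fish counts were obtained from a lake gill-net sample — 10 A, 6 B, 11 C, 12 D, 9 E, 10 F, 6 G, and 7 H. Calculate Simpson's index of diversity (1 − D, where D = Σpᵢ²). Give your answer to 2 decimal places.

0.87

Total N = 10+6+11+12+9+10+6+7 = 71, so the proportions are 0.1408, 0.0845, 0.1549, 0.169, 0.1268, 0.1408, 0.0845, 0.0986 (working shown to 4 dp, full precision carried).
D = 0.1408² + 0.0845² + 0.1549² + 0.169² + 0.1268² + 0.1408² + 0.0845² + 0.0986² = 0.0198 + 0.0071 + 0.0240 + 0.0286 + 0.0161 + 0.0198 + 0.0071 + 0.0097 = 0.1323.
So 1 − D = 0.8677, i.e. 0.87 to 2 decimal places.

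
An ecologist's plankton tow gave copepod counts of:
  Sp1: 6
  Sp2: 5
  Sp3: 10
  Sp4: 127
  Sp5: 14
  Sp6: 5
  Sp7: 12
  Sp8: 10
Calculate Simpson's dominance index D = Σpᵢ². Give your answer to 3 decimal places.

Total N = 6+5+10+127+14+5+12+10 = 189, so the proportions are 0.03175, 0.02646, 0.05291, 0.67196, 0.07407, 0.02646, 0.06349, 0.05291 (working shown to 5 dp, full precision carried).
D = 0.03175² + 0.02646² + 0.05291² + 0.67196² + 0.07407² + 0.02646² + 0.06349² + 0.05291² = 0.00101 + 0.00070 + 0.00280 + 0.45153 + 0.00549 + 0.00070 + 0.00403 + 0.00280 = 0.46905.
To 3 decimal places, D = 0.469.

0.469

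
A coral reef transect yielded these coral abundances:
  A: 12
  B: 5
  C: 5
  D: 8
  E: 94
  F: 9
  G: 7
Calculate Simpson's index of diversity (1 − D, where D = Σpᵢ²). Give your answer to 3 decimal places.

Total N = 12+5+5+8+94+9+7 = 140, so the proportions are 0.08571, 0.03571, 0.03571, 0.05714, 0.67143, 0.06429, 0.05 (working shown to 5 dp, full precision carried).
D = 0.08571² + 0.03571² + 0.03571² + 0.05714² + 0.67143² + 0.06429² + 0.05² = 0.00735 + 0.00128 + 0.00128 + 0.00327 + 0.45082 + 0.00413 + 0.00250 = 0.47061.
So 1 − D = 0.52939, i.e. 0.529 to 3 decimal places.

0.529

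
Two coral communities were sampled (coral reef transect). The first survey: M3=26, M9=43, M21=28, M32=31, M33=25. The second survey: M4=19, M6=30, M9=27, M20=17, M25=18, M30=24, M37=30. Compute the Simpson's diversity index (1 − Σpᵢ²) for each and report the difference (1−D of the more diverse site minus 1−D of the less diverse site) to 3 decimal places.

0.059

The first survey: N=153, proportions 0.16993, 0.28105, 0.18301, 0.20261, 0.1634, giving 1−D = 0.79089 (working shown to 5 dp, full precision carried).
The second survey: N=165, proportions 0.11515, 0.18182, 0.16364, 0.10303, 0.10909, 0.14545, 0.18182, giving 1−D = 0.85017.
Difference = |0.79089 − 0.85017| = 0.05928, i.e. 0.059 to 3 decimal places.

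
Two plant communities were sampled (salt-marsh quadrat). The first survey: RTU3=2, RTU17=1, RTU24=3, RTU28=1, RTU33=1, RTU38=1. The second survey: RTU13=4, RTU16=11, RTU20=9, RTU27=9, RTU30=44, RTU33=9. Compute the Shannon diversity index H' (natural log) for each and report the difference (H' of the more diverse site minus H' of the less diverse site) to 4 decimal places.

The first survey: N=9, proportions 0.222222, 0.111111, 0.333333, 0.111111, 0.111111, 0.111111, giving H' = 1.676988 (working shown to 6 dp, full precision carried).
The second survey: N=86, proportions 0.046512, 0.127907, 0.104651, 0.104651, 0.511628, 0.104651, giving H' = 1.457238.
Difference = |1.676988 − 1.457238| = 0.219750, i.e. 0.2198 to 4 decimal places.

0.2198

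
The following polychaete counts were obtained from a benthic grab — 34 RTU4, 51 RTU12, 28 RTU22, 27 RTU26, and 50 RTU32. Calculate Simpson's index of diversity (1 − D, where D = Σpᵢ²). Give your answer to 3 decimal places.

Total N = 34+51+28+27+50 = 190, so the proportions are 0.17895, 0.26842, 0.14737, 0.14211, 0.26316 (working shown to 5 dp, full precision carried).
D = 0.17895² + 0.26842² + 0.14737² + 0.14211² + 0.26316² = 0.03202 + 0.07205 + 0.02172 + 0.02019 + 0.06925 = 0.21524.
So 1 − D = 0.78476, i.e. 0.785 to 3 decimal places.

0.785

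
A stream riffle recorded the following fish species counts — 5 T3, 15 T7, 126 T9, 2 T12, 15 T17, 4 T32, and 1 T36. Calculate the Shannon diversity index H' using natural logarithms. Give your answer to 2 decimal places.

Total N = 5+15+126+2+15+4+1 = 168, so the proportions are 0.0298, 0.0893, 0.75, 0.0119, 0.0893, 0.0238, 0.006 (working shown to 4 dp, full precision carried).
Each pᵢ ln pᵢ term: 0.0298×(-3.5145)=-0.1046, 0.0893×(-2.4159)=-0.2157, 0.75×(-0.2877)=-0.2158, 0.0119×(-4.4308)=-0.0527, 0.0893×(-2.4159)=-0.2157, 0.0238×(-3.7377)=-0.0890, 0.006×(-5.1240)=-0.0305.
Sum = -0.9240, so H' = 0.92.

0.92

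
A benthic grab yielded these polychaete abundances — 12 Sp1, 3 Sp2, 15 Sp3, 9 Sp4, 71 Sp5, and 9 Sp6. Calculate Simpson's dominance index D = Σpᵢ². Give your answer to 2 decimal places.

Total N = 12+3+15+9+71+9 = 119, so the proportions are 0.1008, 0.0252, 0.1261, 0.0756, 0.5966, 0.0756 (working shown to 4 dp, full precision carried).
D = 0.1008² + 0.0252² + 0.1261² + 0.0756² + 0.5966² + 0.0756² = 0.0102 + 0.0006 + 0.0159 + 0.0057 + 0.3560 + 0.0057 = 0.3941.
To 2 decimal places, D = 0.39.

0.39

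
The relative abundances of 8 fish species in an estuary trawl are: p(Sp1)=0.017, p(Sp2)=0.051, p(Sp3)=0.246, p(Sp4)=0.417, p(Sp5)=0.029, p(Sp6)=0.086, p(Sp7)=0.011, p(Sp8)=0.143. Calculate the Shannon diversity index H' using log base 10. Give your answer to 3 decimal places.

Each pᵢ log₁₀ pᵢ term (working shown to 5 dp, full precision carried): 0.017×(-1.76955)=-0.03008, 0.051×(-1.29243)=-0.06591, 0.246×(-0.60906)=-0.14983, 0.417×(-0.37986)=-0.15840, 0.029×(-1.53760)=-0.04459, 0.086×(-1.06550)=-0.09163, 0.011×(-1.95861)=-0.02154, 0.143×(-0.84466)=-0.12079.
Sum = -0.68278, so H' = 0.683.

0.683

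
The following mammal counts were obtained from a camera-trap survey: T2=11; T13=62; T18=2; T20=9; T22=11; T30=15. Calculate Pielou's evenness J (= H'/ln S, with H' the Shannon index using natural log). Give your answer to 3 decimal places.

0.744

Total N = 11+62+2+9+11+15 = 110, so the proportions are 0.1, 0.56364, 0.01818, 0.08182, 0.1, 0.13636 (working shown to 5 dp, full precision carried).
H' = −Σ pᵢ ln pᵢ = −((-0.23026) + (-0.32316) + (-0.07286) + (-0.20481) + (-0.23026) + (-0.27170)) = 1.33304.
With S = 6 species, ln S = 1.79176, so J = 1.33304/1.79176 = 0.74399, i.e. 0.744 to 3 decimal places.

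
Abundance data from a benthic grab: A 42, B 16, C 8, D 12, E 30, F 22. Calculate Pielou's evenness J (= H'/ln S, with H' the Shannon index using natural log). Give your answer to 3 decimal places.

Total N = 42+16+8+12+30+22 = 130, so the proportions are 0.32308, 0.12308, 0.06154, 0.09231, 0.23077, 0.16923 (working shown to 5 dp, full precision carried).
H' = −Σ pᵢ ln pᵢ = −((-0.36503) + (-0.25784) + (-0.17157) + (-0.21993) + (-0.33839) + (-0.30064)) = 1.65341.
With S = 6 species, ln S = 1.79176, so J = 1.65341/1.79176 = 0.92278, i.e. 0.923 to 3 decimal places.

0.923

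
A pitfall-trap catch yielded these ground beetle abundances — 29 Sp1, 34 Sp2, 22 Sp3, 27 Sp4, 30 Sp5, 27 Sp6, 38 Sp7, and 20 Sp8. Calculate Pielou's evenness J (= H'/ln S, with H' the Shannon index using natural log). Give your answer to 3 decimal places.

0.991

Total N = 29+34+22+27+30+27+38+20 = 227, so the proportions are 0.12775, 0.14978, 0.09692, 0.11894, 0.13216, 0.11894, 0.1674, 0.08811 (working shown to 5 dp, full precision carried).
H' = −Σ pᵢ ln pᵢ = −((-0.26287) + (-0.28437) + (-0.22619) + (-0.25324) + (-0.26746) + (-0.25324) + (-0.29921) + (-0.21403)) = 2.06061.
With S = 8 species, ln S = 2.07944, so J = 2.06061/2.07944 = 0.99094, i.e. 0.991 to 3 decimal places.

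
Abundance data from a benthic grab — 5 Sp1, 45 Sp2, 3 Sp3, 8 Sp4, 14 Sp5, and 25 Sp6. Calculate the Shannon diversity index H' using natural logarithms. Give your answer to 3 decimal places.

Total N = 5+45+3+8+14+25 = 100, so the proportions are 0.05, 0.45, 0.03, 0.08, 0.14, 0.25 (working shown to 5 dp, full precision carried).
Each pᵢ ln pᵢ term: 0.05×(-2.99573)=-0.14979, 0.45×(-0.79851)=-0.35933, 0.03×(-3.50656)=-0.10520, 0.08×(-2.52573)=-0.20206, 0.14×(-1.96611)=-0.27526, 0.25×(-1.38629)=-0.34657.
Sum = -1.43820, so H' = 1.438.

1.438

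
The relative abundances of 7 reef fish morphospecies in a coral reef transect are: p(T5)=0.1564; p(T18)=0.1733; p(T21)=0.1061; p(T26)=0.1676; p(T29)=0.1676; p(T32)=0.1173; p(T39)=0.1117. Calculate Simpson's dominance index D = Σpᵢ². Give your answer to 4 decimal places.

D = 0.1564² + 0.1733² + 0.1061² + 0.1676² + 0.1676² + 0.1173² + 0.1117² = 0.024461 + 0.030033 + 0.011257 + 0.028090 + 0.028090 + 0.013759 + 0.012477 = 0.148167 (working shown to 6 dp, full precision carried).
To 4 decimal places, D = 0.1482.

0.1482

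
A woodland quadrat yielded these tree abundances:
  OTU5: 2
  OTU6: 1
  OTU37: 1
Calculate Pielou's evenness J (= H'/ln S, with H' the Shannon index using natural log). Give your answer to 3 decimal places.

0.946

Total N = 2+1+1 = 4, so the proportions are 0.5, 0.25, 0.25 (working shown to 5 dp, full precision carried).
H' = −Σ pᵢ ln pᵢ = −((-0.34657) + (-0.34657) + (-0.34657)) = 1.03972.
With S = 3 species, ln S = 1.09861, so J = 1.03972/1.09861 = 0.94639, i.e. 0.946 to 3 decimal places.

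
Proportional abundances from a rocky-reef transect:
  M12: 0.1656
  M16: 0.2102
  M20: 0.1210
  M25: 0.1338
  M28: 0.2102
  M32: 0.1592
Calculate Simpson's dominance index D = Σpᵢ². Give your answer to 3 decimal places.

0.174

D = 0.1656² + 0.2102² + 0.121² + 0.1338² + 0.2102² + 0.1592² = 0.02742 + 0.04418 + 0.01464 + 0.01790 + 0.04418 + 0.02534 = 0.17368 (working shown to 5 dp, full precision carried).
To 3 decimal places, D = 0.174.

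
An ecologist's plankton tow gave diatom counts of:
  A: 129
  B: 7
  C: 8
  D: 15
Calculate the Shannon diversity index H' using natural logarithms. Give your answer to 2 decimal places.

0.68

Total N = 129+7+8+15 = 159, so the proportions are 0.8113, 0.044, 0.0503, 0.0943 (working shown to 4 dp, full precision carried).
Each pᵢ ln pᵢ term: 0.8113×(-0.2091)=-0.1696, 0.044×(-3.1230)=-0.1375, 0.0503×(-2.9895)=-0.1504, 0.0943×(-2.3609)=-0.2227.
Sum = -0.6803, so H' = 0.68.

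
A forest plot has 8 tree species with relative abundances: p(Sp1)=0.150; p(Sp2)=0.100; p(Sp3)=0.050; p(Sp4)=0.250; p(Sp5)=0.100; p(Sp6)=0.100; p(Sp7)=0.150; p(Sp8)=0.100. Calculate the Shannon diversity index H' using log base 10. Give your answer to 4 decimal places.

Each pᵢ log₁₀ pᵢ term (working shown to 6 dp, full precision carried): 0.15×(-0.823909)=-0.123586, 0.1×(-1.000000)=-0.100000, 0.05×(-1.301030)=-0.065051, 0.25×(-0.602060)=-0.150515, 0.1×(-1.000000)=-0.100000, 0.1×(-1.000000)=-0.100000, 0.15×(-0.823909)=-0.123586, 0.1×(-1.000000)=-0.100000.
Sum = -0.862739, so H' = 0.8627.

0.8627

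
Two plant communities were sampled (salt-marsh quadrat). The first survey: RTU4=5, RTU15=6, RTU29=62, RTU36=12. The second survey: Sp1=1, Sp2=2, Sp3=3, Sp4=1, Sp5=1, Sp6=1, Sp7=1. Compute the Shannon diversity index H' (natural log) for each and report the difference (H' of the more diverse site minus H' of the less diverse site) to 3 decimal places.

The first survey: N=85, proportions 0.05882, 0.07059, 0.72941, 0.14118, giving H' = 0.86031 (working shown to 5 dp, full precision carried).
The second survey: N=10, proportions 0.1, 0.2, 0.3, 0.1, 0.1, 0.1, 0.1, giving H' = 1.83437.
Difference = |0.86031 − 1.83437| = 0.97406, i.e. 0.974 to 3 decimal places.

0.974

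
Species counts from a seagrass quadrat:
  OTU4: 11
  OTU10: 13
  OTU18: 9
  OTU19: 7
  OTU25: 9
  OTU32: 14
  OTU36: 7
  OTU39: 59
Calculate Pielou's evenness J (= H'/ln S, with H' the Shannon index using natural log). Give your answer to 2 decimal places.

Total N = 11+13+9+7+9+14+7+59 = 129, so the proportions are 0.0853, 0.1008, 0.0698, 0.0543, 0.0698, 0.1085, 0.0543, 0.4574 (working shown to 4 dp, full precision carried).
H' = −Σ pᵢ ln pᵢ = −((-0.2099) + (-0.2313) + (-0.1858) + (-0.1581) + (-0.1858) + (-0.2410) + (-0.1581) + (-0.3578)) = 1.7278.
With S = 8 species, ln S = 2.0794, so J = 1.7278/2.0794 = 0.8309, i.e. 0.83 to 2 decimal places.

0.83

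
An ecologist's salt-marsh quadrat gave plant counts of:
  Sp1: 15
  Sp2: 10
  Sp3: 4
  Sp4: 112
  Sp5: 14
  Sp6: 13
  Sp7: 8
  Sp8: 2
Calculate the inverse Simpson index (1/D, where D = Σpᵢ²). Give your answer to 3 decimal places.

2.379

Total N = 15+10+4+112+14+13+8+2 = 178, so the proportions are 0.08427, 0.05618, 0.022472, 0.629213, 0.078652, 0.073034, 0.044944, 0.011236 (working shown to 6 dp, full precision carried).
D = 0.08427² + 0.05618² + 0.022472² + 0.629213² + 0.078652² + 0.073034² + 0.044944² + 0.011236² = 0.007101 + 0.003156 + 0.000505 + 0.395910 + 0.006186 + 0.005334 + 0.002020 + 0.000126 = 0.420338.
So 1/D = 2.37904, i.e. 2.379 to 3 decimal places.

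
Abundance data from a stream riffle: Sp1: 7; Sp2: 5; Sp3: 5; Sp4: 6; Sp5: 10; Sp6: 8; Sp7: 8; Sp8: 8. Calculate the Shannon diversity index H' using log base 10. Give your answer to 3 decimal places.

0.892

Total N = 7+5+5+6+10+8+8+8 = 57, so the proportions are 0.12281, 0.08772, 0.08772, 0.10526, 0.17544, 0.14035, 0.14035, 0.14035 (working shown to 5 dp, full precision carried).
Each pᵢ log₁₀ pᵢ term: 0.12281×(-0.91078)=-0.11185, 0.08772×(-1.05690)=-0.09271, 0.08772×(-1.05690)=-0.09271, 0.10526×(-0.97772)=-0.10292, 0.17544×(-0.75587)=-0.13261, 0.14035×(-0.85278)=-0.11969, 0.14035×(-0.85278)=-0.11969, 0.14035×(-0.85278)=-0.11969.
Sum = -0.89187, so H' = 0.892.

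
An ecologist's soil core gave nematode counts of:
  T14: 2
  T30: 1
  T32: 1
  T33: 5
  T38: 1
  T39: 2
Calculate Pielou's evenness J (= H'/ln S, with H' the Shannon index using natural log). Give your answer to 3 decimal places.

0.884

Total N = 2+1+1+5+1+2 = 12, so the proportions are 0.16667, 0.08333, 0.08333, 0.41667, 0.08333, 0.16667 (working shown to 5 dp, full precision carried).
H' = −Σ pᵢ ln pᵢ = −((-0.29863) + (-0.20708) + (-0.20708) + (-0.36478) + (-0.20708) + (-0.29863)) = 1.58326.
With S = 6 species, ln S = 1.79176, so J = 1.58326/1.79176 = 0.88363, i.e. 0.884 to 3 decimal places.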